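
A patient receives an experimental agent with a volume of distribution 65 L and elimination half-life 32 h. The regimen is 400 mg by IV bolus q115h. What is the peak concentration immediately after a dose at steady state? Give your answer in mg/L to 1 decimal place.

6.7 mg/L

k = ln2/t½ = ln2/32 ≈ 0.021661 h⁻¹; fraction remaining f = e^(−kτ) = e^(−0.021661×115) ≈ 0.0828.
At steady state, accumulation factor R = 1/(1 − e^(−kτ)) ≈ 1.0903.
Single-dose peak C₀ = D/Vd = 400/65 ≈ 6.154 mg/L.
Steady-state peak Cmax,ss = C₀·R ≈ 6.154 × 1.0903 ≈ 6.710 mg/L.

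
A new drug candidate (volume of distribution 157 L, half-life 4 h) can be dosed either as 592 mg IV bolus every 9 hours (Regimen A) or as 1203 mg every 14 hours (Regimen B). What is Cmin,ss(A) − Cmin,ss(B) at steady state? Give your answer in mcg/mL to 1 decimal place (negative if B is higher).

Regimen A: f = (1/2)^(9/4) ≈ 0.2102; Cmin,ss = (592/157)·f/(1−f) ≈ 1.004 mcg/mL.
Regimen B: f = (1/2)^(14/4) ≈ 0.0884; Cmin,ss = (1203/157)·f/(1−f) ≈ 0.743 mcg/mL.
Difference ≈ 1.004 − 0.743 ≈ 0.261 mcg/mL.

0.3 mcg/mL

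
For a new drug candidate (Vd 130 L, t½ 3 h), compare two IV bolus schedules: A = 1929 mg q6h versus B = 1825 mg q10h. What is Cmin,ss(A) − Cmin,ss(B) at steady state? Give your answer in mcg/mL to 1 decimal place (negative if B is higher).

Regimen A: f = (1/2)^(6/3) ≈ 0.2500; Cmin,ss = (1929/130)·f/(1−f) ≈ 4.946 mcg/mL.
Regimen B: f = (1/2)^(10/3) ≈ 0.0992; Cmin,ss = (1825/130)·f/(1−f) ≈ 1.546 mcg/mL.
Difference ≈ 4.946 − 1.546 ≈ 3.400 mcg/mL.

3.4 mcg/mL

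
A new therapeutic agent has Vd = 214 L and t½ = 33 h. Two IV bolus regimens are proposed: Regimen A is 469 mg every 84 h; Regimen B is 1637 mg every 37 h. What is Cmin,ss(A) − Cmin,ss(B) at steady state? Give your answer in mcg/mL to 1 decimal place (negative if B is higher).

Regimen A: f = (1/2)^(84/33) ≈ 0.1713; Cmin,ss = (469/214)·f/(1−f) ≈ 0.453 mcg/mL.
Regimen B: f = (1/2)^(37/33) ≈ 0.4597; Cmin,ss = (1637/214)·f/(1−f) ≈ 6.508 mcg/mL.
Difference ≈ 0.453 − 6.508 ≈ -6.055 mcg/mL.

-6.1 mcg/mL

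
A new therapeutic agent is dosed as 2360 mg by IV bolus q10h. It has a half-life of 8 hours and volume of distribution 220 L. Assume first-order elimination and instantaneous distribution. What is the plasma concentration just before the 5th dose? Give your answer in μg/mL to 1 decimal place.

f = (1/2)^(τ/t½) = (1/2)^(10/8) ≈ 0.4204.
C₀ = D/Vd = 2360/220 ≈ 10.727 μg/mL.
Before the 5th dose, 4 doses have been given. Superposition: Cmin = C₀·(f + f² + … + f^4).
≈ 10.727 × (0.4204 + 0.1767 + 0.0743 + 0.0312) ≈ 10.727 × 0.7026 ≈ 7.537 μg/mL.

7.5 μg/mL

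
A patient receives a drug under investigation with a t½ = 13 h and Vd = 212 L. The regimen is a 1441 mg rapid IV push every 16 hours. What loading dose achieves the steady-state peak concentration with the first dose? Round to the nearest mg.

f = (1/2)^(16/13) ≈ 0.426090; accumulation ratio R = 1/(1−f) ≈ 1.74243.
Loading dose to hit Cmax,ss on first dose: D_load = D_maint·R ≈ 1441 × 1.74243 ≈ 2510.84 mg.

2511 mg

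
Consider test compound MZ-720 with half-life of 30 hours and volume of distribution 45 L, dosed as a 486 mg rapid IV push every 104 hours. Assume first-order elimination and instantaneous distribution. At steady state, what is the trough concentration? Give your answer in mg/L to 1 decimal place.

τ/t½ = 104/30 ≈ 3.4667, so fraction remaining f = (1/2)^(104/30) ≈ 0.0905.
Each bolus raises the concentration by D/Vd = 486/45 ≈ 10.800 mg/L.
Steady-state trough Cmin,ss = C₀·f/(1−f) ≈ 10.800 × 0.0905/0.9095 ≈ 1.075 mg/L.

1.1 mg/L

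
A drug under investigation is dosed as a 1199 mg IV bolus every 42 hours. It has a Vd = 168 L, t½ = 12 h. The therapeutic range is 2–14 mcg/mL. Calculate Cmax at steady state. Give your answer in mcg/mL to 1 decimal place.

Over one 42-h interval, 42/12 ≈ 3.5 half-lives elapse, leaving f ≈ 0.0884 of each dose.
Accumulation ratio R = 1/(1 − f) ≈ 1/0.9116 ≈ 1.0970.
Each bolus raises the concentration by D/Vd = 1199/168 ≈ 7.137 mcg/mL.
Steady-state peak Cmax,ss = C₀·R ≈ 7.137 × 1.0970 ≈ 7.829 mcg/mL.
Peak 7.8 mcg/mL vs MTC 14 mcg/mL: below toxic threshold.

7.8 mcg/mL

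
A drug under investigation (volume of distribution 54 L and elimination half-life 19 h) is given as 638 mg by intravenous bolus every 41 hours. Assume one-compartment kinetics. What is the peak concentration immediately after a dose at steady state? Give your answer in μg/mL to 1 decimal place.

15.2 μg/mL

τ/t½ = 41/19 ≈ 2.1579, so fraction remaining f = (1/2)^(41/19) ≈ 0.2241.
At steady state, accumulation factor R = 1/(1 − e^(−kτ)) ≈ 1.2888.
Single-dose peak C₀ = D/Vd = 638/54 ≈ 11.815 μg/mL.
Steady-state peak Cmax,ss = C₀·R ≈ 11.815 × 1.2888 ≈ 15.227 μg/mL.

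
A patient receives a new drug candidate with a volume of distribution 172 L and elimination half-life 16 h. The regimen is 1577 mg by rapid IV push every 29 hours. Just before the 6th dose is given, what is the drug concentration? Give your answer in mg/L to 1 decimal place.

f = (1/2)^(τ/t½) = (1/2)^(29/16) ≈ 0.2847.
C₀ = D/Vd = 1577/172 ≈ 9.169 mg/L.
Before the 6th dose, 5 doses have been given. Superposition: Cmin = C₀·(f + f² + … + f^5).
≈ 9.169 × (0.2847 + 0.0811 + 0.0231 + 0.0066 + 0.0019) ≈ 9.169 × 0.3974 ≈ 3.644 mg/L.

3.6 mg/L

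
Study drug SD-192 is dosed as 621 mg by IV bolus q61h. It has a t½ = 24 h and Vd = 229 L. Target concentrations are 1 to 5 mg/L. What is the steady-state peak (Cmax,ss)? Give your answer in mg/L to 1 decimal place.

3.3 mg/L

τ/t½ = 61/24 ≈ 2.5417, so fraction remaining f = (1/2)^(61/24) ≈ 0.1717.
Accumulation ratio R = 1/(1 − f) ≈ 1/0.8283 ≈ 1.2073.
Single-dose peak C₀ = D/Vd = 621/229 ≈ 2.712 mg/L.
Steady-state peak Cmax,ss = C₀·R ≈ 2.712 × 1.2073 ≈ 3.274 mg/L.
Peak 3.3 mg/L vs MTC 5 mg/L: below toxic threshold.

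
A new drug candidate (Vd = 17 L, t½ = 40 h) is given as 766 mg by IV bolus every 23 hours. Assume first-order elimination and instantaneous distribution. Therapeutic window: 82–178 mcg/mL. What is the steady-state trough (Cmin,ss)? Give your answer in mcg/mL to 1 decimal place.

Over one 23-h interval, 23/40 ≈ 0.575 half-lives elapse, leaving f ≈ 0.6713 of each dose.
Each bolus raises the concentration by D/Vd = 766/17 ≈ 45.059 mcg/mL.
Steady-state trough Cmin,ss = C₀·f/(1−f) ≈ 45.059 × 0.6713/0.3287 ≈ 92.023 mcg/mL.
Trough 92.0 mcg/mL vs MEC 82 mcg/mL: adequate.

92.0 mcg/mL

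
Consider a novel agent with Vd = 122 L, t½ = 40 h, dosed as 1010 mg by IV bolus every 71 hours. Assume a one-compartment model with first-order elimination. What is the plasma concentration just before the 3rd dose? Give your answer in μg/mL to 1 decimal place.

3.1 μg/mL

f = (1/2)^(τ/t½) = (1/2)^(71/40) ≈ 0.2922.
C₀ = D/Vd = 1010/122 ≈ 8.279 μg/mL.
Before the 3rd dose, 2 doses have been given. Superposition: Cmin = C₀·(f + f²).
≈ 8.279 × (0.2922 + 0.0854) ≈ 8.279 × 0.3776 ≈ 3.126 μg/mL.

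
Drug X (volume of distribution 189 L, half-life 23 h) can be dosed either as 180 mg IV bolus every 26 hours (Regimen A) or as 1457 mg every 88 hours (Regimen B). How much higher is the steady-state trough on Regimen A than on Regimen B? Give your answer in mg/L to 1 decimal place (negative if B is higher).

0.2 mg/L

Regimen A: f = (1/2)^(26/23) ≈ 0.4568; Cmin,ss = (180/189)·f/(1−f) ≈ 0.801 mg/L.
Regimen B: f = (1/2)^(88/23) ≈ 0.0705; Cmin,ss = (1457/189)·f/(1−f) ≈ 0.585 mg/L.
Difference ≈ 0.801 − 0.585 ≈ 0.216 mg/L.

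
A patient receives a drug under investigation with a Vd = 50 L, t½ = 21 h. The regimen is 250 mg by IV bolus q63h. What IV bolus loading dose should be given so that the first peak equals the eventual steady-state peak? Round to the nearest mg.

286 mg

f = (1/2)^(63/21) ≈ 0.125000; accumulation ratio R = 1/(1−f) ≈ 1.14286.
Loading dose to hit Cmax,ss on first dose: D_load = D_maint·R ≈ 250 × 1.14286 ≈ 285.71 mg.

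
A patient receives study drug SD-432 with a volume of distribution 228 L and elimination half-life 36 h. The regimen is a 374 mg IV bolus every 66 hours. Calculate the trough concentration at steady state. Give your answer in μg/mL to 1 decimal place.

Over one 66-h interval, 66/36 ≈ 1.8333 half-lives elapse, leaving f ≈ 0.2806 of each dose.
Accumulation ratio R = 1/(1 − f) ≈ 1/0.7194 ≈ 1.3900.
Each bolus raises the concentration by D/Vd = 374/228 ≈ 1.640 μg/mL.
Steady-state peak Cmax,ss = C₀·R ≈ 1.640 × 1.3900 ≈ 2.280 μg/mL.
One interval later, Cmin,ss = Cmax,ss·e^(−kτ) ≈ 2.280 × 0.2806 ≈ 0.640 μg/mL.

0.6 μg/mL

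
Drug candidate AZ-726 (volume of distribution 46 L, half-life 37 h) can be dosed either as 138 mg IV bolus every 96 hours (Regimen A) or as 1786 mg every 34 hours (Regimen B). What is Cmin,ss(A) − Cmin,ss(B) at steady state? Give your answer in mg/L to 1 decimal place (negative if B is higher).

-43.0 mg/L

Regimen A: f = (1/2)^(96/37) ≈ 0.1656; Cmin,ss = (138/46)·f/(1−f) ≈ 0.595 mg/L.
Regimen B: f = (1/2)^(34/37) ≈ 0.5289; Cmin,ss = (1786/46)·f/(1−f) ≈ 43.590 mg/L.
Difference ≈ 0.595 − 43.590 ≈ -42.995 mg/L.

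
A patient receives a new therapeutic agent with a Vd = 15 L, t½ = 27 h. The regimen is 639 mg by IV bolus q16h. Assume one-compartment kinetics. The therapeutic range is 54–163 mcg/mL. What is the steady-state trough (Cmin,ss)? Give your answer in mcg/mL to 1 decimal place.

k = ln2/t½ = ln2/27 ≈ 0.025672 h⁻¹; fraction remaining f = e^(−kτ) = e^(−0.025672×16) ≈ 0.6632.
At steady state, accumulation factor R = 1/(1 − e^(−kτ)) ≈ 2.9691.
Single-dose peak C₀ = D/Vd = 639/15 ≈ 42.600 mcg/mL.
Cmax,ss = C₀/(1 − f) ≈ 42.600/0.3368 ≈ 126.485 mcg/mL.
One interval later, Cmin,ss = Cmax,ss·e^(−kτ) ≈ 126.485 × 0.6632 ≈ 83.885 mcg/mL.
Trough 83.9 mcg/mL vs MEC 54 mcg/mL: adequate.

83.9 mcg/mL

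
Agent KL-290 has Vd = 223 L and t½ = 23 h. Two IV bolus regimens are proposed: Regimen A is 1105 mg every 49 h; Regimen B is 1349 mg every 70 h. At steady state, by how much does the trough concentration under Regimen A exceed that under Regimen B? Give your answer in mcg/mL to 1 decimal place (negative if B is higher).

Regimen A: f = (1/2)^(49/23) ≈ 0.2284; Cmin,ss = (1105/223)·f/(1−f) ≈ 1.467 mcg/mL.
Regimen B: f = (1/2)^(70/23) ≈ 0.1213; Cmin,ss = (1349/223)·f/(1−f) ≈ 0.835 mcg/mL.
Difference ≈ 1.467 − 0.835 ≈ 0.632 mcg/mL.

0.6 mcg/mL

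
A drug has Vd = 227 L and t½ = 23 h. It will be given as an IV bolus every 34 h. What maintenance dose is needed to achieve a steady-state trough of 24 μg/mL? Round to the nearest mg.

τ/t½ = 34/23 ≈ 1.4783, so f = (1/2)^(34/23) ≈ 0.358921.
Cmin,ss = (D/Vd)·f/(1−f), so D = Cmin,ss·Vd·(1−f)/f.
D = 24 × 227 × (1−f)/f ≈ 24 × 227 × 1.78613 ≈ 9730.84 mg.

9731 mg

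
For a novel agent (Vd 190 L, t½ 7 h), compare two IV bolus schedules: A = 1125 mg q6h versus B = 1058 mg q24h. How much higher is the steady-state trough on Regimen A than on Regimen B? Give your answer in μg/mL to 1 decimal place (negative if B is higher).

Regimen A: f = (1/2)^(6/7) ≈ 0.5520; Cmin,ss = (1125/190)·f/(1−f) ≈ 7.296 μg/mL.
Regimen B: f = (1/2)^(24/7) ≈ 0.0929; Cmin,ss = (1058/190)·f/(1−f) ≈ 0.570 μg/mL.
Difference ≈ 7.296 − 0.570 ≈ 6.726 μg/mL.

6.7 μg/mL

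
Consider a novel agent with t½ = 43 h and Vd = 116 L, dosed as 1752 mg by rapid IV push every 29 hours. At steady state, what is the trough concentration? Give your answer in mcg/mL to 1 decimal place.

Over one 29-h interval, 29/43 ≈ 0.67442 half-lives elapse, leaving f ≈ 0.6266 of each dose.
Accumulation ratio R = 1/(1 − f) ≈ 1/0.3734 ≈ 2.6781.
Single-dose peak C₀ = D/Vd = 1752/116 ≈ 15.103 mcg/mL.
Steady-state peak Cmax,ss = C₀·R ≈ 15.103 × 2.6781 ≈ 40.447 mcg/mL.
One interval later, Cmin,ss = Cmax,ss·e^(−kτ) ≈ 40.447 × 0.6266 ≈ 25.344 mcg/mL.

25.3 mcg/mL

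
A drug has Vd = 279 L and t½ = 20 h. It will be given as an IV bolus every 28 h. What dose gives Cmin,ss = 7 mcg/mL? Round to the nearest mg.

τ/t½ = 28/20 ≈ 1.4, so f = (1/2)^(28/20) ≈ 0.378929.
Cmin,ss = (D/Vd)·f/(1−f), so D = Cmin,ss·Vd·(1−f)/f.
D = 7 × 279 × (1−f)/f ≈ 7 × 279 × 1.63902 ≈ 3201.01 mg.

3201 mg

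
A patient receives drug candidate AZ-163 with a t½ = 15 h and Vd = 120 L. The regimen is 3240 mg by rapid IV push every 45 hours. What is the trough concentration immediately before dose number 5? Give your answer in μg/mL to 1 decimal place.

3.9 μg/mL

f = (1/2)^(τ/t½) = (1/2)^(45/15) ≈ 0.1250.
C₀ = D/Vd = 3240/120 ≈ 27.000 μg/mL.
Before the 5th dose, 4 doses have been given. Superposition: Cmin = C₀·(f + f² + … + f^4).
≈ 27.000 × (0.1250 + 0.0156 + 0.0020 + 0.0002) ≈ 27.000 × 0.1428 ≈ 3.856 μg/mL.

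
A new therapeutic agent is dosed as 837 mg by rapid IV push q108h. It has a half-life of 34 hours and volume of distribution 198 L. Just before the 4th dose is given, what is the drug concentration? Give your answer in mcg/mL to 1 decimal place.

0.5 mcg/mL

f = (1/2)^(τ/t½) = (1/2)^(108/34) ≈ 0.1106.
C₀ = D/Vd = 837/198 ≈ 4.227 mcg/mL.
Before the 4th dose, 3 doses have been given. Superposition: Cmin = C₀·(f + f² + … + f^3).
≈ 4.227 × (0.1106 + 0.0122 + 0.0014) ≈ 4.227 × 0.1242 ≈ 0.525 mcg/mL.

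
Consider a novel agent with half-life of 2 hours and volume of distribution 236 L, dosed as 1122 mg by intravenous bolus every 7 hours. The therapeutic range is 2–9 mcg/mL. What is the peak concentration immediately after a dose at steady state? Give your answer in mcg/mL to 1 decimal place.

5.2 mcg/mL

τ/t½ = 7/2 ≈ 3.5, so fraction remaining f = (1/2)^(7/2) ≈ 0.0884.
At steady state, accumulation factor R = 1/(1 − e^(−kτ)) ≈ 1.0970.
Each bolus raises the concentration by D/Vd = 1122/236 ≈ 4.754 mcg/mL.
Steady-state peak Cmax,ss = C₀·R ≈ 4.754 × 1.0970 ≈ 5.215 mcg/mL.
Peak 5.2 mcg/mL vs MTC 9 mcg/mL: below toxic threshold.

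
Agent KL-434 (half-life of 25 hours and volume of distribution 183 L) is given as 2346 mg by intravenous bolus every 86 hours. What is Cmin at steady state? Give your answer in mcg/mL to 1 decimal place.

1.3 mcg/mL

Over one 86-h interval, 86/25 ≈ 3.44 half-lives elapse, leaving f ≈ 0.0921 of each dose.
Accumulation ratio R = 1/(1 − f) ≈ 1/0.9079 ≈ 1.1014.
Single-dose peak C₀ = D/Vd = 2346/183 ≈ 12.820 mcg/mL.
Cmax,ss = C₀/(1 − f) ≈ 12.820/0.9079 ≈ 14.120 mcg/mL.
Steady-state trough Cmin,ss = Cmax,ss·f ≈ 14.120 × 0.0921 ≈ 1.300 mcg/mL.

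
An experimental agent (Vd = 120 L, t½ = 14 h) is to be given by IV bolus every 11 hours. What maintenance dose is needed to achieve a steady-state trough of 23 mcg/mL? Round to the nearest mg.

1998 mg

τ/t½ = 11/14 ≈ 0.78571, so f = (1/2)^(11/14) ≈ 0.580065.
Cmin,ss = (D/Vd)·f/(1−f), so D = Cmin,ss·Vd·(1−f)/f.
D = 23 × 120 × (1−f)/f ≈ 23 × 120 × 0.72394 ≈ 1998.07 mg.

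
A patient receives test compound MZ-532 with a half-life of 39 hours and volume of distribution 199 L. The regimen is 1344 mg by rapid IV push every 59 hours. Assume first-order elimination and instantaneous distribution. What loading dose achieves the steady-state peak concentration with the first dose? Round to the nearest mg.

2069 mg

f = (1/2)^(59/39) ≈ 0.350425; accumulation ratio R = 1/(1−f) ≈ 1.53947.
Loading dose to hit Cmax,ss on first dose: D_load = D_maint·R ≈ 1344 × 1.53947 ≈ 2069.05 mg.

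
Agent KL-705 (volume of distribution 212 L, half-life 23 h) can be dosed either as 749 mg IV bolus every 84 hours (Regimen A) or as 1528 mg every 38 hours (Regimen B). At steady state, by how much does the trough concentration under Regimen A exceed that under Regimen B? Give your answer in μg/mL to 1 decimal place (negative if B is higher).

-3.1 μg/mL

Regimen A: f = (1/2)^(84/23) ≈ 0.0795; Cmin,ss = (749/212)·f/(1−f) ≈ 0.305 μg/mL.
Regimen B: f = (1/2)^(38/23) ≈ 0.3182; Cmin,ss = (1528/212)·f/(1−f) ≈ 3.364 μg/mL.
Difference ≈ 0.305 − 3.364 ≈ -3.059 μg/mL.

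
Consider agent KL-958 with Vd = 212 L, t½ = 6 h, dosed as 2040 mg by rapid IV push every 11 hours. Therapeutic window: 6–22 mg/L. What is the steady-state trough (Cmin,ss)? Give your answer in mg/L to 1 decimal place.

k = ln2/t½ = ln2/6 ≈ 0.115525 h⁻¹; fraction remaining f = e^(−kτ) = e^(−0.115525×11) ≈ 0.2806.
Accumulation ratio R = 1/(1 − f) ≈ 1/0.7194 ≈ 1.3900.
Single-dose peak C₀ = D/Vd = 2040/212 ≈ 9.623 mg/L.
Steady-state peak Cmax,ss = C₀·R ≈ 9.623 × 1.3900 ≈ 13.376 mg/L.
Steady-state trough Cmin,ss = Cmax,ss·f ≈ 13.376 × 0.2806 ≈ 3.753 mg/L.
Trough 3.8 mg/L vs MEC 6 mg/L: subtherapeutic.

3.8 mg/L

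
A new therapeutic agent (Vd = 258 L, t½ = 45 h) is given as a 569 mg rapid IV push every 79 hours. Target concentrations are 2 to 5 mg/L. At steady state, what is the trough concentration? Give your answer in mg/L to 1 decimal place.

0.9 mg/L

Over one 79-h interval, 79/45 ≈ 1.7556 half-lives elapse, leaving f ≈ 0.2962 of each dose.
At steady state, accumulation factor R = 1/(1 − e^(−kτ)) ≈ 1.4209.
Single-dose peak C₀ = D/Vd = 569/258 ≈ 2.205 mg/L.
Steady-state peak Cmax,ss = C₀·R ≈ 2.205 × 1.4209 ≈ 3.133 mg/L.
One interval later, Cmin,ss = Cmax,ss·e^(−kτ) ≈ 3.133 × 0.2962 ≈ 0.928 mg/L.
Trough 0.9 mg/L vs MEC 2 mg/L: subtherapeutic.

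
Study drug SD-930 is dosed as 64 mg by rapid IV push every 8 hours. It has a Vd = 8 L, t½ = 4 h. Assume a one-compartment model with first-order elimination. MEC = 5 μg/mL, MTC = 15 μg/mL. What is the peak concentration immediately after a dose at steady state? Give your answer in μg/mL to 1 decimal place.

τ = 8 h = 2 half-lives, so f = (1/2)^2 = 0.25.
At steady state, R = 1/(1 − 0.25) = 4/3.
Single-dose peak C₀ = D/Vd = 64/8 = 8 μg/mL.
Steady-state peak Cmax,ss = C₀·R = 8 × 4/3 ≈ 10.667 μg/mL.
Peak 10.7 μg/mL vs MTC 15 μg/mL: below toxic threshold.

10.7 μg/mL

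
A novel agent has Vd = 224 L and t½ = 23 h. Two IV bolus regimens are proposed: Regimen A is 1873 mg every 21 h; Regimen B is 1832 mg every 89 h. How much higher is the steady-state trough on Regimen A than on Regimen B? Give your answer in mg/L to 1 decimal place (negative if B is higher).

8.9 mg/L

Regimen A: f = (1/2)^(21/23) ≈ 0.5311; Cmin,ss = (1873/224)·f/(1−f) ≈ 9.471 mg/L.
Regimen B: f = (1/2)^(89/23) ≈ 0.0684; Cmin,ss = (1832/224)·f/(1−f) ≈ 0.600 mg/L.
Difference ≈ 9.471 − 0.600 ≈ 8.871 mg/L.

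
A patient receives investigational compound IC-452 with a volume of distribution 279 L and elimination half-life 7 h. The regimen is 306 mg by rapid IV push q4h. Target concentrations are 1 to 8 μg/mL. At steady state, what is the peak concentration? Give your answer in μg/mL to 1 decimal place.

k = ln2/t½ = ln2/7 ≈ 0.099021 h⁻¹; fraction remaining f = e^(−kτ) = e^(−0.099021×4) ≈ 0.6730.
Accumulation ratio R = 1/(1 − f) ≈ 1/0.3270 ≈ 3.0581.
Single-dose peak C₀ = D/Vd = 306/279 ≈ 1.097 μg/mL.
Cmax,ss = C₀/(1 − f) ≈ 1.097/0.3270 ≈ 3.355 μg/mL.
Peak 3.4 μg/mL vs MTC 8 μg/mL: below toxic threshold.

3.4 μg/mL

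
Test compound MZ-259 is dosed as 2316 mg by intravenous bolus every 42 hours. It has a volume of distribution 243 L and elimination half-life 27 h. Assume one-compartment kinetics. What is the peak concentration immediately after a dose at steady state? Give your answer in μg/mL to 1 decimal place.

14.4 μg/mL

k = ln2/t½ = ln2/27 ≈ 0.025672 h⁻¹; fraction remaining f = e^(−kτ) = e^(−0.025672×42) ≈ 0.3402.
Accumulation ratio R = 1/(1 − f) ≈ 1/0.6598 ≈ 1.5156.
Each bolus raises the concentration by D/Vd = 2316/243 ≈ 9.531 μg/mL.
Steady-state peak Cmax,ss = C₀·R ≈ 9.531 × 1.5156 ≈ 14.445 μg/mL.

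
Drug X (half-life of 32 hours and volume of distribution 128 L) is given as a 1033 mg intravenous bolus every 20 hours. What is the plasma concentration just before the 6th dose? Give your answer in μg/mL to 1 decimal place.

13.2 μg/mL

f = (1/2)^(τ/t½) = (1/2)^(20/32) ≈ 0.6484.
C₀ = D/Vd = 1033/128 ≈ 8.070 μg/mL.
Before the 6th dose, 5 doses have been given. Superposition: Cmin = C₀·(f + f² + … + f^5).
≈ 8.070 × (0.6484 + 0.4204 + 0.2726 + 0.1768 + 0.1146) ≈ 8.070 × 1.6328 ≈ 13.177 μg/mL.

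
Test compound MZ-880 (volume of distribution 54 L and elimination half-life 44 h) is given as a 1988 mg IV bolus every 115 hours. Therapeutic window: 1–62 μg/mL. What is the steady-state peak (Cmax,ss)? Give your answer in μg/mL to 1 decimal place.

k = ln2/t½ = ln2/44 ≈ 0.015753 h⁻¹; fraction remaining f = e^(−kτ) = e^(−0.015753×115) ≈ 0.1634.
At steady state, accumulation factor R = 1/(1 − e^(−kτ)) ≈ 1.1953.
Each bolus raises the concentration by D/Vd = 1988/54 ≈ 36.815 μg/mL.
Steady-state peak Cmax,ss = C₀·R ≈ 36.815 × 1.1953 ≈ 44.005 μg/mL.
Peak 44.0 μg/mL vs MTC 62 μg/mL: below toxic threshold.

44.0 μg/mL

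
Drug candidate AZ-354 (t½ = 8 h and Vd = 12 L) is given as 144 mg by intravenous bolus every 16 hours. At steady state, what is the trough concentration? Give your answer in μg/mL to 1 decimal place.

4.0 μg/mL

τ = 16 h = 2 half-lives, so f = (1/2)^2 = 0.25.
At steady state, R = 1/(1 − 0.25) = 4/3.
Single-dose peak C₀ = D/Vd = 144/12 = 12 μg/mL.
Steady-state peak Cmax,ss = C₀·R = 12 × 4/3 ≈ 16.000 μg/mL.
Steady-state trough Cmin,ss = Cmax,ss·f ≈ 16.000 × 0.25 ≈ 4.000 μg/mL.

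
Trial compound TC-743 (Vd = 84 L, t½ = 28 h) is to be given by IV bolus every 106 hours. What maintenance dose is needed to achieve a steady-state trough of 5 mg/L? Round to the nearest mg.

5372 mg

τ/t½ = 106/28 ≈ 3.7857, so f = (1/2)^(106/28) ≈ 0.072508.
Cmin,ss = (D/Vd)·f/(1−f), so D = Cmin,ss·Vd·(1−f)/f.
D = 5 × 84 × (1−f)/f ≈ 5 × 84 × 12.79158 ≈ 5372.46 mg.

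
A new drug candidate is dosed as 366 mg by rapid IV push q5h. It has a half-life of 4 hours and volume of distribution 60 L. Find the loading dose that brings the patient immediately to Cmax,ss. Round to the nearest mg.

f = (1/2)^(5/4) ≈ 0.420448; accumulation ratio R = 1/(1−f) ≈ 1.72547.
Loading dose to hit Cmax,ss on first dose: D_load = D_maint·R ≈ 366 × 1.72547 ≈ 631.52 mg.

632 mg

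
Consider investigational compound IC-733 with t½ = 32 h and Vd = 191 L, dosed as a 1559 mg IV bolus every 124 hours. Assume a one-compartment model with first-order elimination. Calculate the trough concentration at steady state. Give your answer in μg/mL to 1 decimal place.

0.6 μg/mL

k = ln2/t½ = ln2/32 ≈ 0.021661 h⁻¹; fraction remaining f = e^(−kτ) = e^(−0.021661×124) ≈ 0.0682.
Accumulation ratio R = 1/(1 − f) ≈ 1/0.9318 ≈ 1.0732.
Each bolus raises the concentration by D/Vd = 1559/191 ≈ 8.162 μg/mL.
Steady-state peak Cmax,ss = C₀·R ≈ 8.162 × 1.0732 ≈ 8.759 μg/mL.
One interval later, Cmin,ss = Cmax,ss·e^(−kτ) ≈ 8.759 × 0.0682 ≈ 0.597 μg/mL.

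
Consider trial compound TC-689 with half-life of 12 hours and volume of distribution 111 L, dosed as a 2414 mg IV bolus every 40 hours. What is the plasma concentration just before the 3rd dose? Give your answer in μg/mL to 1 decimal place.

2.4 μg/mL

f = (1/2)^(τ/t½) = (1/2)^(40/12) ≈ 0.0992.
C₀ = D/Vd = 2414/111 ≈ 21.748 μg/mL.
Before the 3rd dose, 2 doses have been given. Superposition: Cmin = C₀·(f + f²).
≈ 21.748 × (0.0992 + 0.0098) ≈ 21.748 × 0.1090 ≈ 2.371 μg/mL.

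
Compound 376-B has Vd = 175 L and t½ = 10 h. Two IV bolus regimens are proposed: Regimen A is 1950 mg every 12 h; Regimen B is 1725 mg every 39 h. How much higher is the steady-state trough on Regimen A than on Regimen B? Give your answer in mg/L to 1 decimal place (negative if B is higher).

Regimen A: f = (1/2)^(12/10) ≈ 0.4353; Cmin,ss = (1950/175)·f/(1−f) ≈ 8.589 mg/L.
Regimen B: f = (1/2)^(39/10) ≈ 0.0670; Cmin,ss = (1725/175)·f/(1−f) ≈ 0.708 mg/L.
Difference ≈ 8.589 − 0.708 ≈ 7.881 mg/L.

7.9 mg/L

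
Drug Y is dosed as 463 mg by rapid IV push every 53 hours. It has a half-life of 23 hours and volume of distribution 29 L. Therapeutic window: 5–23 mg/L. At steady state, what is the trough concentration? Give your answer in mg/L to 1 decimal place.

τ/t½ = 53/23 ≈ 2.3043, so fraction remaining f = (1/2)^(53/23) ≈ 0.2025.
Each bolus raises the concentration by D/Vd = 463/29 ≈ 15.966 mg/L.
Steady-state trough Cmin,ss = C₀·f/(1−f) ≈ 15.966 × 0.2025/0.7975 ≈ 4.054 mg/L.
Trough 4.1 mg/L vs MEC 5 mg/L: subtherapeutic.

4.1 mg/L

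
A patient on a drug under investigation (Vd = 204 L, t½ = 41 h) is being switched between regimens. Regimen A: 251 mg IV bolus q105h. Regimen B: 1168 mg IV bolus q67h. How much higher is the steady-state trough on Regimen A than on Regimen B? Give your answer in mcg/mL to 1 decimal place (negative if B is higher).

Regimen A: f = (1/2)^(105/41) ≈ 0.1695; Cmin,ss = (251/204)·f/(1−f) ≈ 0.251 mcg/mL.
Regimen B: f = (1/2)^(67/41) ≈ 0.3222; Cmin,ss = (1168/204)·f/(1−f) ≈ 2.722 mcg/mL.
Difference ≈ 0.251 − 2.722 ≈ -2.471 mcg/mL.

-2.5 mcg/mL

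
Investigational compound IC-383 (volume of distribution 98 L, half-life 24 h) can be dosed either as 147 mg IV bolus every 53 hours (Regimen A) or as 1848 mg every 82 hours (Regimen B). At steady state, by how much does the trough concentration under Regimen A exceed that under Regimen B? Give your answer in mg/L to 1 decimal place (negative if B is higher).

Regimen A: f = (1/2)^(53/24) ≈ 0.2164; Cmin,ss = (147/98)·f/(1−f) ≈ 0.414 mg/L.
Regimen B: f = (1/2)^(82/24) ≈ 0.0936; Cmin,ss = (1848/98)·f/(1−f) ≈ 1.947 mg/L.
Difference ≈ 0.414 − 1.947 ≈ -1.533 mg/L.

-1.5 mg/L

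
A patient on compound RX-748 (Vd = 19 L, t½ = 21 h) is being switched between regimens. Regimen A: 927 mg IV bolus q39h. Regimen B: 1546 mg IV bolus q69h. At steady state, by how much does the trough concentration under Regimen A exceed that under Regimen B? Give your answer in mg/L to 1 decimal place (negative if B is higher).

Regimen A: f = (1/2)^(39/21) ≈ 0.2760; Cmin,ss = (927/19)·f/(1−f) ≈ 18.599 mg/L.
Regimen B: f = (1/2)^(69/21) ≈ 0.1025; Cmin,ss = (1546/19)·f/(1−f) ≈ 9.293 mg/L.
Difference ≈ 18.599 − 9.293 ≈ 9.306 mg/L.

9.3 mg/L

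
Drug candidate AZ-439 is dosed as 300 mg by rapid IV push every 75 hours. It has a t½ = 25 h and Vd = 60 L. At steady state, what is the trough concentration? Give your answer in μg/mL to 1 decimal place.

τ = 75 h = 3 half-lives, so f = (1/2)^3 = 0.125.
Accumulation ratio R = 1/(1 − f) = 1/0.875 = 8/7.
Single-dose peak C₀ = D/Vd = 300/60 = 5 μg/mL.
Steady-state peak Cmax,ss = C₀·R = 5 × 8/7 ≈ 5.714 μg/mL.
Steady-state trough Cmin,ss = Cmax,ss·f ≈ 5.714 × 0.125 ≈ 0.714 μg/mL.

0.7 μg/mL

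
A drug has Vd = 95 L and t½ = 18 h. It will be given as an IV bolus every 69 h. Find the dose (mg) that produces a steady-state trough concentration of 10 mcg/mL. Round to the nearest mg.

12592 mg

τ/t½ = 69/18 ≈ 3.8333, so f = (1/2)^(69/18) ≈ 0.070154.
Cmin,ss = (D/Vd)·f/(1−f), so D = Cmin,ss·Vd·(1−f)/f.
D = 10 × 95 × (1−f)/f ≈ 10 × 95 × 13.25435 ≈ 12591.63 mg.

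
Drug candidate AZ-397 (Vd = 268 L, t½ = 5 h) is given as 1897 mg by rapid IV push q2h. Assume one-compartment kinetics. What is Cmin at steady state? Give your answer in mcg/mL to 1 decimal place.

k = ln2/t½ = ln2/5 ≈ 0.138629 h⁻¹; fraction remaining f = e^(−kτ) = e^(−0.138629×2) ≈ 0.7579.
Single-dose peak C₀ = D/Vd = 1897/268 ≈ 7.078 mcg/mL.
Steady-state trough Cmin,ss = C₀·f/(1−f) ≈ 7.078 × 0.7579/0.2421 ≈ 22.158 mcg/mL.

22.2 mcg/mL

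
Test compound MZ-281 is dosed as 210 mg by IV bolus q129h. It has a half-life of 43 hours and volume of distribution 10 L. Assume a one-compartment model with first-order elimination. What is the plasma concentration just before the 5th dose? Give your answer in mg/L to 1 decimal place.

3.0 mg/L

f = (1/2)^(τ/t½) = (1/2)^(129/43) ≈ 0.1250.
C₀ = D/Vd = 210/10 ≈ 21.000 mg/L.
Before the 5th dose, 4 doses have been given. Superposition: Cmin = C₀·(f + f² + … + f^4).
≈ 21.000 × (0.1250 + 0.0156 + 0.0020 + 0.0002) ≈ 21.000 × 0.1428 ≈ 2.999 mg/L.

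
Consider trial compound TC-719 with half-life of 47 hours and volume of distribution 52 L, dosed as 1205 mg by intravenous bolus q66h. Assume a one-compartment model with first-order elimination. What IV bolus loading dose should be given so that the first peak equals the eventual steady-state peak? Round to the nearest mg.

1937 mg

f = (1/2)^(66/47) ≈ 0.377813; accumulation ratio R = 1/(1−f) ≈ 1.60723.
Loading dose to hit Cmax,ss on first dose: D_load = D_maint·R ≈ 1205 × 1.60723 ≈ 1936.71 mg.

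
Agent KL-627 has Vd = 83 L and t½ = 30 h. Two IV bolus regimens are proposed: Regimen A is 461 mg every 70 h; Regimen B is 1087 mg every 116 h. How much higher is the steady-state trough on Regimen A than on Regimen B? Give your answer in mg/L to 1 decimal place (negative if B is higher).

0.4 mg/L

Regimen A: f = (1/2)^(70/30) ≈ 0.1984; Cmin,ss = (461/83)·f/(1−f) ≈ 1.375 mg/L.
Regimen B: f = (1/2)^(116/30) ≈ 0.0686; Cmin,ss = (1087/83)·f/(1−f) ≈ 0.965 mg/L.
Difference ≈ 1.375 − 0.965 ≈ 0.410 mg/L.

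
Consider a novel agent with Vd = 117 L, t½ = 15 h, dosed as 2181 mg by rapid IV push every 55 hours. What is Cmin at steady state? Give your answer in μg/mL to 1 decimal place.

1.6 μg/mL

k = ln2/t½ = ln2/15 ≈ 0.046210 h⁻¹; fraction remaining f = e^(−kτ) = e^(−0.046210×55) ≈ 0.0787.
At steady state, accumulation factor R = 1/(1 − e^(−kτ)) ≈ 1.0854.
Single-dose peak C₀ = D/Vd = 2181/117 ≈ 18.641 μg/mL.
Cmax,ss = C₀/(1 − f) ≈ 18.641/0.9213 ≈ 20.233 μg/mL.
Steady-state trough Cmin,ss = Cmax,ss·f ≈ 20.233 × 0.0787 ≈ 1.592 μg/mL.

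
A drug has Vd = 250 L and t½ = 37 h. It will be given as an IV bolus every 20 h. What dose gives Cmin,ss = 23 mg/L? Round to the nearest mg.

2613 mg

τ/t½ = 20/37 ≈ 0.54054, so f = (1/2)^(20/37) ≈ 0.687513.
Cmin,ss = (D/Vd)·f/(1−f), so D = Cmin,ss·Vd·(1−f)/f.
D = 23 × 250 × (1−f)/f ≈ 23 × 250 × 0.45452 ≈ 2613.49 mg.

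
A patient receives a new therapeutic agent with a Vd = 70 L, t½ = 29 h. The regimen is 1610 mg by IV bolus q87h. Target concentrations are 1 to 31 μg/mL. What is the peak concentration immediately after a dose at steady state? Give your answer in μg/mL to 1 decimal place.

τ = 87 h = 3 half-lives, so f = (1/2)^3 = 0.125.
At steady state, R = 1/(1 − 0.125) = 8/7.
Single-dose peak C₀ = D/Vd = 1610/70 = 23 μg/mL.
Steady-state peak Cmax,ss = C₀·R = 23 × 8/7 ≈ 26.286 μg/mL.
Peak 26.3 μg/mL vs MTC 31 μg/mL: below toxic threshold.

26.3 μg/mL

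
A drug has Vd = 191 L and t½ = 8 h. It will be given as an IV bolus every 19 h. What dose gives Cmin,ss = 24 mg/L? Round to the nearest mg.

τ/t½ = 19/8 ≈ 2.375, so f = (1/2)^(19/8) ≈ 0.192776.
Cmin,ss = (D/Vd)·f/(1−f), so D = Cmin,ss·Vd·(1−f)/f.
D = 24 × 191 × (1−f)/f ≈ 24 × 191 × 4.18737 ≈ 19194.90 mg.

19195 mg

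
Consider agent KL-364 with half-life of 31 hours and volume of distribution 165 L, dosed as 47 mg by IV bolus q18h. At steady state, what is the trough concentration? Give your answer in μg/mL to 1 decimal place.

Over one 18-h interval, 18/31 ≈ 0.58065 half-lives elapse, leaving f ≈ 0.6687 of each dose.
Single-dose peak C₀ = D/Vd = 47/165 ≈ 0.285 μg/mL.
Steady-state trough Cmin,ss = C₀·f/(1−f) ≈ 0.285 × 0.6687/0.3313 ≈ 0.575 μg/mL.

0.6 μg/mL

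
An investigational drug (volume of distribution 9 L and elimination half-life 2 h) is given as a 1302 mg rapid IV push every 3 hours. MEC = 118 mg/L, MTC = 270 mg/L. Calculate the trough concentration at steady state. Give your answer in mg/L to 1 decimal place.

k = ln2/t½ = ln2/2 ≈ 0.346574 h⁻¹; fraction remaining f = e^(−kτ) = e^(−0.346574×3) ≈ 0.3536.
At steady state, accumulation factor R = 1/(1 − e^(−kτ)) ≈ 1.5470.
Single-dose peak C₀ = D/Vd = 1302/9 ≈ 144.667 mg/L.
Steady-state peak Cmax,ss = C₀·R ≈ 144.667 × 1.5470 ≈ 223.800 mg/L.
One interval later, Cmin,ss = Cmax,ss·e^(−kτ) ≈ 223.800 × 0.3536 ≈ 79.136 mg/L.
Trough 79.1 mg/L vs MEC 118 mg/L: subtherapeutic.

79.1 mg/L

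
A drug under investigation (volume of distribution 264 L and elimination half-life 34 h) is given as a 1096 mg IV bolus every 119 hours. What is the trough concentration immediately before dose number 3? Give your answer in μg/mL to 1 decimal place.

f = (1/2)^(τ/t½) = (1/2)^(119/34) ≈ 0.0884.
C₀ = D/Vd = 1096/264 ≈ 4.152 μg/mL.
Before the 3rd dose, 2 doses have been given. Superposition: Cmin = C₀·(f + f²).
≈ 4.152 × (0.0884 + 0.0078) ≈ 4.152 × 0.0962 ≈ 0.399 μg/mL.

0.4 μg/mL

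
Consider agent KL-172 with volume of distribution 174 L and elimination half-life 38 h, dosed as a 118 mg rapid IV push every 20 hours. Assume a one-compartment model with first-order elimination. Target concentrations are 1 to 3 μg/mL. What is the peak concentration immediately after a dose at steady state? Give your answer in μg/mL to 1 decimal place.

τ/t½ = 20/38 ≈ 0.52632, so fraction remaining f = (1/2)^(20/38) ≈ 0.6943.
At steady state, accumulation factor R = 1/(1 − e^(−kτ)) ≈ 3.2712.
Single-dose peak C₀ = D/Vd = 118/174 ≈ 0.678 μg/mL.
Steady-state peak Cmax,ss = C₀·R ≈ 0.678 × 3.2712 ≈ 2.218 μg/mL.
Peak 2.2 μg/mL vs MTC 3 μg/mL: below toxic threshold.

2.2 μg/mL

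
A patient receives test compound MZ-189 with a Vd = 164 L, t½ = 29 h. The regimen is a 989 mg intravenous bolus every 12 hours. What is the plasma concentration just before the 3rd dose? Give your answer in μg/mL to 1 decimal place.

f = (1/2)^(τ/t½) = (1/2)^(12/29) ≈ 0.7506.
C₀ = D/Vd = 989/164 ≈ 6.030 μg/mL.
Before the 3rd dose, 2 doses have been given. Superposition: Cmin = C₀·(f + f²).
≈ 6.030 × (0.7506 + 0.5634) ≈ 6.030 × 1.3140 ≈ 7.923 μg/mL.

7.9 μg/mL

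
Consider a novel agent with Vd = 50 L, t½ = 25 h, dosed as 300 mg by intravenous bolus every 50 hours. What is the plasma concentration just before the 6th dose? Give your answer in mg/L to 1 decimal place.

f = (1/2)^(τ/t½) = (1/2)^(50/25) ≈ 0.2500.
C₀ = D/Vd = 300/50 ≈ 6.000 mg/L.
Before the 6th dose, 5 doses have been given. Superposition: Cmin = C₀·(f + f² + … + f^5).
≈ 6.000 × (0.2500 + 0.0625 + 0.0156 + 0.0039 + 0.0010) ≈ 6.000 × 0.3330 ≈ 1.998 mg/L.

2.0 mg/L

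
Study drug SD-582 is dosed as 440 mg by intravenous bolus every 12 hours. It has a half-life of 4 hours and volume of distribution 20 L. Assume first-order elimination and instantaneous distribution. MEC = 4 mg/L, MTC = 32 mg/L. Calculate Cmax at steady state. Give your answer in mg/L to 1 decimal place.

25.1 mg/L

The dosing interval is 3 half-lives, so f = 2^(−3) = 0.125.
Accumulation ratio R = 1/(1 − f) = 1/0.875 = 8/7.
Single-dose peak C₀ = D/Vd = 440/20 = 22 mg/L.
Steady-state peak Cmax,ss = C₀·R = 22 × 8/7 ≈ 25.143 mg/L.
Peak 25.1 mg/L vs MTC 32 mg/L: below toxic threshold.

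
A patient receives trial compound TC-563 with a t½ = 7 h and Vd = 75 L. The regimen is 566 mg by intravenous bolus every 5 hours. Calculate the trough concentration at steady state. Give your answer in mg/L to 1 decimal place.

11.8 mg/L

Over one 5-h interval, 5/7 ≈ 0.71429 half-lives elapse, leaving f ≈ 0.6095 of each dose.
Each bolus raises the concentration by D/Vd = 566/75 ≈ 7.547 mg/L.
Steady-state trough Cmin,ss = C₀·f/(1−f) ≈ 7.547 × 0.6095/0.3905 ≈ 11.780 mg/L.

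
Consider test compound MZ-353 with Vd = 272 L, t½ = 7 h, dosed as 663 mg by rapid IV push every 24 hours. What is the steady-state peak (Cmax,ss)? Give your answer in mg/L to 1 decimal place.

k = ln2/t½ = ln2/7 ≈ 0.099021 h⁻¹; fraction remaining f = e^(−kτ) = e^(−0.099021×24) ≈ 0.0929.
Accumulation ratio R = 1/(1 − f) ≈ 1/0.9071 ≈ 1.1024.
Single-dose peak C₀ = D/Vd = 663/272 ≈ 2.438 mg/L.
Steady-state peak Cmax,ss = C₀·R ≈ 2.438 × 1.1024 ≈ 2.688 mg/L.

2.7 mg/L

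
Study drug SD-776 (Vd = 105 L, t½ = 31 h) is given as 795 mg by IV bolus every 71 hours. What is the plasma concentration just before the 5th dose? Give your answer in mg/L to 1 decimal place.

f = (1/2)^(τ/t½) = (1/2)^(71/31) ≈ 0.2044.
C₀ = D/Vd = 795/105 ≈ 7.571 mg/L.
Before the 5th dose, 4 doses have been given. Superposition: Cmin = C₀·(f + f² + … + f^4).
≈ 7.571 × (0.2044 + 0.0418 + 0.0085 + 0.0017) ≈ 7.571 × 0.2564 ≈ 1.941 mg/L.

1.9 mg/L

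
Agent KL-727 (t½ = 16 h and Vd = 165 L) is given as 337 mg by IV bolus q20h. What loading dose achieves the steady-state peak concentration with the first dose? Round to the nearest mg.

f = (1/2)^(20/16) ≈ 0.420448; accumulation ratio R = 1/(1−f) ≈ 1.72547.
Loading dose to hit Cmax,ss on first dose: D_load = D_maint·R ≈ 337 × 1.72547 ≈ 581.48 mg.

581 mg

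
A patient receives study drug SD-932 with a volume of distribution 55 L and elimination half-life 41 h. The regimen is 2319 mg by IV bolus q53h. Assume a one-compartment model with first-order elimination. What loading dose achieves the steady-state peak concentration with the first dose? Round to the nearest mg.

f = (1/2)^(53/41) ≈ 0.408191; accumulation ratio R = 1/(1−f) ≈ 1.68973.
Loading dose to hit Cmax,ss on first dose: D_load = D_maint·R ≈ 2319 × 1.68973 ≈ 3918.48 mg.

3918 mg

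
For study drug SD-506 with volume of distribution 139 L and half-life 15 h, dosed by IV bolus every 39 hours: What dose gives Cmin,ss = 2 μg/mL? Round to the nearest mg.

τ/t½ = 39/15 ≈ 2.6, so f = (1/2)^(39/15) ≈ 0.164938.
Cmin,ss = (D/Vd)·f/(1−f), so D = Cmin,ss·Vd·(1−f)/f.
D = 2 × 139 × (1−f)/f ≈ 2 × 139 × 5.06288 ≈ 1407.48 mg.

1407 mg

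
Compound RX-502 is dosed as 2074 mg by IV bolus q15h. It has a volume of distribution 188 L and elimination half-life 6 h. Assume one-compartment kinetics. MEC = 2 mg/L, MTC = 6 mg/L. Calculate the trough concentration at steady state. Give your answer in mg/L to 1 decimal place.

k = ln2/t½ = ln2/6 ≈ 0.115525 h⁻¹; fraction remaining f = e^(−kτ) = e^(−0.115525×15) ≈ 0.1768.
Each bolus raises the concentration by D/Vd = 2074/188 ≈ 11.032 mg/L.
Steady-state trough Cmin,ss = C₀·f/(1−f) ≈ 11.032 × 0.1768/0.8232 ≈ 2.369 mg/L.
Trough 2.4 mg/L vs MEC 2 mg/L: adequate.

2.4 mg/L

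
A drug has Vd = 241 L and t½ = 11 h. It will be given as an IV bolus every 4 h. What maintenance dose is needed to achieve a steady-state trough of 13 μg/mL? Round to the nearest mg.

τ/t½ = 4/11 ≈ 0.36364, so f = (1/2)^(4/11) ≈ 0.777203.
Cmin,ss = (D/Vd)·f/(1−f), so D = Cmin,ss·Vd·(1−f)/f.
D = 13 × 241 × (1−f)/f ≈ 13 × 241 × 0.28667 ≈ 898.14 mg.

898 mg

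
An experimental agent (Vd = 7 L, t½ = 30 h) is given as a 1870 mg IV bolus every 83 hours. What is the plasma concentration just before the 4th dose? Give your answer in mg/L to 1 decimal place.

f = (1/2)^(τ/t½) = (1/2)^(83/30) ≈ 0.1469.
C₀ = D/Vd = 1870/7 ≈ 267.143 mg/L.
Before the 4th dose, 3 doses have been given. Superposition: Cmin = C₀·(f + f² + … + f^3).
≈ 267.143 × (0.1469 + 0.0216 + 0.0032) ≈ 267.143 × 0.1717 ≈ 45.868 mg/L.

45.9 mg/L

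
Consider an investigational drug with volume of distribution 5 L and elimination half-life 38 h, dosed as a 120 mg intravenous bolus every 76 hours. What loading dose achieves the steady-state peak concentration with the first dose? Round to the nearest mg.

f = (1/2)^(76/38) ≈ 0.250000; accumulation ratio R = 1/(1−f) ≈ 1.33333.
Loading dose to hit Cmax,ss on first dose: D_load = D_maint·R ≈ 120 × 1.33333 ≈ 160.00 mg.

160 mg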